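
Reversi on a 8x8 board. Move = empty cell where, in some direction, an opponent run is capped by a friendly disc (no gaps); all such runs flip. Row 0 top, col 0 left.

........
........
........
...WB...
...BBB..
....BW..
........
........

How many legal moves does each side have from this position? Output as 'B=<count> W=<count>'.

-- B to move --
(2,2): flips 1 -> legal
(2,3): flips 1 -> legal
(2,4): no bracket -> illegal
(3,2): flips 1 -> legal
(4,2): no bracket -> illegal
(4,6): no bracket -> illegal
(5,6): flips 1 -> legal
(6,4): no bracket -> illegal
(6,5): flips 1 -> legal
(6,6): flips 1 -> legal
B mobility = 6
-- W to move --
(2,3): no bracket -> illegal
(2,4): no bracket -> illegal
(2,5): no bracket -> illegal
(3,2): no bracket -> illegal
(3,5): flips 2 -> legal
(3,6): no bracket -> illegal
(4,2): no bracket -> illegal
(4,6): no bracket -> illegal
(5,2): no bracket -> illegal
(5,3): flips 2 -> legal
(5,6): no bracket -> illegal
(6,3): no bracket -> illegal
(6,4): no bracket -> illegal
(6,5): no bracket -> illegal
W mobility = 2

Answer: B=6 W=2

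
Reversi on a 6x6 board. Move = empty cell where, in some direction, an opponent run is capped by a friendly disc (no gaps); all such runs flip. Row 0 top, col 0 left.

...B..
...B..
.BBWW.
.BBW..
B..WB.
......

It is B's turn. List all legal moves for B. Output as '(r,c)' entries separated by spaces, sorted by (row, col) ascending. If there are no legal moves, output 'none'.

(1,2): no bracket -> illegal
(1,4): flips 1 -> legal
(1,5): no bracket -> illegal
(2,5): flips 2 -> legal
(3,4): flips 1 -> legal
(3,5): flips 1 -> legal
(4,2): flips 1 -> legal
(5,2): no bracket -> illegal
(5,3): flips 3 -> legal
(5,4): flips 1 -> legal

Answer: (1,4) (2,5) (3,4) (3,5) (4,2) (5,3) (5,4)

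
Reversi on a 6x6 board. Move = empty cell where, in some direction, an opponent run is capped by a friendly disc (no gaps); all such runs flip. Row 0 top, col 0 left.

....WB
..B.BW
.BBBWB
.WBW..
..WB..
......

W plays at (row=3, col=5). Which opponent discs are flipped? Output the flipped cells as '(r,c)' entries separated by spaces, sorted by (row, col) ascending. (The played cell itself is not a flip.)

Dir NW: first cell 'W' (not opp) -> no flip
Dir N: opp run (2,5) capped by W -> flip
Dir NE: edge -> no flip
Dir W: first cell '.' (not opp) -> no flip
Dir E: edge -> no flip
Dir SW: first cell '.' (not opp) -> no flip
Dir S: first cell '.' (not opp) -> no flip
Dir SE: edge -> no flip

Answer: (2,5)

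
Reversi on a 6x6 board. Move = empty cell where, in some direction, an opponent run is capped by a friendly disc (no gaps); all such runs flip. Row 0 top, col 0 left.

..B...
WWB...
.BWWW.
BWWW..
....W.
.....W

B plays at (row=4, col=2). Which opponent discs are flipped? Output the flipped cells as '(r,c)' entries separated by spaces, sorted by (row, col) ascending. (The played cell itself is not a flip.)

Dir NW: opp run (3,1), next='.' -> no flip
Dir N: opp run (3,2) (2,2) capped by B -> flip
Dir NE: opp run (3,3) (2,4), next='.' -> no flip
Dir W: first cell '.' (not opp) -> no flip
Dir E: first cell '.' (not opp) -> no flip
Dir SW: first cell '.' (not opp) -> no flip
Dir S: first cell '.' (not opp) -> no flip
Dir SE: first cell '.' (not opp) -> no flip

Answer: (2,2) (3,2)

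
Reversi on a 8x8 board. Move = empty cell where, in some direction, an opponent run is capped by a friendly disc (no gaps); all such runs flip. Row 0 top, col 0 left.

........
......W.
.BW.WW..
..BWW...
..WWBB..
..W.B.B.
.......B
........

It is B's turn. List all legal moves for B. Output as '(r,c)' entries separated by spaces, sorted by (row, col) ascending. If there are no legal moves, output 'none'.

(0,5): no bracket -> illegal
(0,6): no bracket -> illegal
(0,7): no bracket -> illegal
(1,1): flips 2 -> legal
(1,2): flips 1 -> legal
(1,3): no bracket -> illegal
(1,4): flips 2 -> legal
(1,5): no bracket -> illegal
(1,7): no bracket -> illegal
(2,3): flips 2 -> legal
(2,6): no bracket -> illegal
(2,7): no bracket -> illegal
(3,1): no bracket -> illegal
(3,5): flips 2 -> legal
(3,6): no bracket -> illegal
(4,1): flips 2 -> legal
(5,1): no bracket -> illegal
(5,3): no bracket -> illegal
(6,1): no bracket -> illegal
(6,2): flips 2 -> legal
(6,3): no bracket -> illegal

Answer: (1,1) (1,2) (1,4) (2,3) (3,5) (4,1) (6,2)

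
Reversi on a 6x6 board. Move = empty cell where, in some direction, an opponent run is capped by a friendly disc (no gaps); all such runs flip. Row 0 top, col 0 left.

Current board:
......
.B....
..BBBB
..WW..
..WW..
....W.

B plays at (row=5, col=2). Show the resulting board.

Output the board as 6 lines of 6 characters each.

Answer: ......
.B....
..BBBB
..BW..
..BW..
..B.W.

Derivation:
Place B at (5,2); scan 8 dirs for brackets.
Dir NW: first cell '.' (not opp) -> no flip
Dir N: opp run (4,2) (3,2) capped by B -> flip
Dir NE: opp run (4,3), next='.' -> no flip
Dir W: first cell '.' (not opp) -> no flip
Dir E: first cell '.' (not opp) -> no flip
Dir SW: edge -> no flip
Dir S: edge -> no flip
Dir SE: edge -> no flip
All flips: (3,2) (4,2)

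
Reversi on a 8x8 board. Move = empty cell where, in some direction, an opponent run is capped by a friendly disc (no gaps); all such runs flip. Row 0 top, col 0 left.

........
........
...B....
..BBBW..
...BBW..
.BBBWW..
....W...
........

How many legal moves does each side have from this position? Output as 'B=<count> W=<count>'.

Answer: B=8 W=8

Derivation:
-- B to move --
(2,4): no bracket -> illegal
(2,5): no bracket -> illegal
(2,6): flips 1 -> legal
(3,6): flips 1 -> legal
(4,6): flips 1 -> legal
(5,6): flips 3 -> legal
(6,3): no bracket -> illegal
(6,5): flips 1 -> legal
(6,6): flips 1 -> legal
(7,3): no bracket -> illegal
(7,4): flips 2 -> legal
(7,5): flips 1 -> legal
B mobility = 8
-- W to move --
(1,2): flips 2 -> legal
(1,3): no bracket -> illegal
(1,4): no bracket -> illegal
(2,1): flips 2 -> legal
(2,2): flips 2 -> legal
(2,4): flips 2 -> legal
(2,5): no bracket -> illegal
(3,1): flips 3 -> legal
(4,0): no bracket -> illegal
(4,1): no bracket -> illegal
(4,2): flips 3 -> legal
(5,0): flips 3 -> legal
(6,0): no bracket -> illegal
(6,1): no bracket -> illegal
(6,2): flips 2 -> legal
(6,3): no bracket -> illegal
W mobility = 8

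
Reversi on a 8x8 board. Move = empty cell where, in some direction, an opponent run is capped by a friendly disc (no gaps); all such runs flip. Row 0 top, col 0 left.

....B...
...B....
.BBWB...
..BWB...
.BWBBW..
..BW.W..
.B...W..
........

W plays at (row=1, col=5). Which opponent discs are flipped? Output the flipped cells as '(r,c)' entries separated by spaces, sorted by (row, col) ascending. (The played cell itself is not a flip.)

Answer: (2,4)

Derivation:
Dir NW: opp run (0,4), next=edge -> no flip
Dir N: first cell '.' (not opp) -> no flip
Dir NE: first cell '.' (not opp) -> no flip
Dir W: first cell '.' (not opp) -> no flip
Dir E: first cell '.' (not opp) -> no flip
Dir SW: opp run (2,4) capped by W -> flip
Dir S: first cell '.' (not opp) -> no flip
Dir SE: first cell '.' (not opp) -> no flip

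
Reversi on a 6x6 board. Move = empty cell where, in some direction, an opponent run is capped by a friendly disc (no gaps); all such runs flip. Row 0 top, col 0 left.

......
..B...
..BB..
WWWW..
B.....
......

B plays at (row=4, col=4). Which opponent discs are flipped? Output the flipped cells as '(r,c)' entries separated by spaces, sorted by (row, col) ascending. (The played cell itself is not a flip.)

Dir NW: opp run (3,3) capped by B -> flip
Dir N: first cell '.' (not opp) -> no flip
Dir NE: first cell '.' (not opp) -> no flip
Dir W: first cell '.' (not opp) -> no flip
Dir E: first cell '.' (not opp) -> no flip
Dir SW: first cell '.' (not opp) -> no flip
Dir S: first cell '.' (not opp) -> no flip
Dir SE: first cell '.' (not opp) -> no flip

Answer: (3,3)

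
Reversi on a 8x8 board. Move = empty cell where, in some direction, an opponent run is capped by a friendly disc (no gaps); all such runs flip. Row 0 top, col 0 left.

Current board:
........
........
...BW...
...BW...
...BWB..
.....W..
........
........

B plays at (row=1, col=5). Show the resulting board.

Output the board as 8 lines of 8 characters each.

Place B at (1,5); scan 8 dirs for brackets.
Dir NW: first cell '.' (not opp) -> no flip
Dir N: first cell '.' (not opp) -> no flip
Dir NE: first cell '.' (not opp) -> no flip
Dir W: first cell '.' (not opp) -> no flip
Dir E: first cell '.' (not opp) -> no flip
Dir SW: opp run (2,4) capped by B -> flip
Dir S: first cell '.' (not opp) -> no flip
Dir SE: first cell '.' (not opp) -> no flip
All flips: (2,4)

Answer: ........
.....B..
...BB...
...BW...
...BWB..
.....W..
........
........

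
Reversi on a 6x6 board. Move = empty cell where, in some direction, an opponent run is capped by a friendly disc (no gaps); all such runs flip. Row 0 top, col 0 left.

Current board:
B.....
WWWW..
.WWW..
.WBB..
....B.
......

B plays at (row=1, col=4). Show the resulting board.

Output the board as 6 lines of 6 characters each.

Answer: B.....
WWWWB.
.WWB..
.WBB..
....B.
......

Derivation:
Place B at (1,4); scan 8 dirs for brackets.
Dir NW: first cell '.' (not opp) -> no flip
Dir N: first cell '.' (not opp) -> no flip
Dir NE: first cell '.' (not opp) -> no flip
Dir W: opp run (1,3) (1,2) (1,1) (1,0), next=edge -> no flip
Dir E: first cell '.' (not opp) -> no flip
Dir SW: opp run (2,3) capped by B -> flip
Dir S: first cell '.' (not opp) -> no flip
Dir SE: first cell '.' (not opp) -> no flip
All flips: (2,3)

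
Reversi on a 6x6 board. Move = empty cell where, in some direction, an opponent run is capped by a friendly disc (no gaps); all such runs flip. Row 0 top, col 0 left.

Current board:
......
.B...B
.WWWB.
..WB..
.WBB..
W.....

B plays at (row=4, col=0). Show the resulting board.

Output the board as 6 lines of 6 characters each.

Place B at (4,0); scan 8 dirs for brackets.
Dir NW: edge -> no flip
Dir N: first cell '.' (not opp) -> no flip
Dir NE: first cell '.' (not opp) -> no flip
Dir W: edge -> no flip
Dir E: opp run (4,1) capped by B -> flip
Dir SW: edge -> no flip
Dir S: opp run (5,0), next=edge -> no flip
Dir SE: first cell '.' (not opp) -> no flip
All flips: (4,1)

Answer: ......
.B...B
.WWWB.
..WB..
BBBB..
W.....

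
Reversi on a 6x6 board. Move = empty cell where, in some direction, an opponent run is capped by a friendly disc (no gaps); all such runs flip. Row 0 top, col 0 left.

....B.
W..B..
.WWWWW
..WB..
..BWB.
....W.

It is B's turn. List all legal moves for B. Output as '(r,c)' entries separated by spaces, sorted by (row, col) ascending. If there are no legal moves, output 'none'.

(0,0): no bracket -> illegal
(0,1): no bracket -> illegal
(1,1): flips 1 -> legal
(1,2): flips 2 -> legal
(1,4): no bracket -> illegal
(1,5): flips 1 -> legal
(2,0): no bracket -> illegal
(3,0): no bracket -> illegal
(3,1): flips 2 -> legal
(3,4): no bracket -> illegal
(3,5): flips 1 -> legal
(4,1): no bracket -> illegal
(4,5): no bracket -> illegal
(5,2): no bracket -> illegal
(5,3): flips 1 -> legal
(5,5): no bracket -> illegal

Answer: (1,1) (1,2) (1,5) (3,1) (3,5) (5,3)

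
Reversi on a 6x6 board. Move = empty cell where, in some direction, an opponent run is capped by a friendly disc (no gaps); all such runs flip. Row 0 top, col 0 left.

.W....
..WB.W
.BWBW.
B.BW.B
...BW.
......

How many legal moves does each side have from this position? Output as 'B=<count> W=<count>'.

Answer: B=8 W=9

Derivation:
-- B to move --
(0,0): no bracket -> illegal
(0,2): flips 2 -> legal
(0,3): flips 1 -> legal
(0,4): no bracket -> illegal
(0,5): no bracket -> illegal
(1,0): no bracket -> illegal
(1,1): flips 1 -> legal
(1,4): no bracket -> illegal
(2,5): flips 1 -> legal
(3,1): flips 1 -> legal
(3,4): flips 1 -> legal
(4,2): no bracket -> illegal
(4,5): flips 1 -> legal
(5,3): flips 1 -> legal
(5,4): no bracket -> illegal
(5,5): no bracket -> illegal
B mobility = 8
-- W to move --
(0,2): flips 1 -> legal
(0,3): flips 2 -> legal
(0,4): flips 1 -> legal
(1,0): no bracket -> illegal
(1,1): no bracket -> illegal
(1,4): flips 1 -> legal
(2,0): flips 1 -> legal
(2,5): no bracket -> illegal
(3,1): flips 1 -> legal
(3,4): flips 1 -> legal
(4,0): no bracket -> illegal
(4,1): no bracket -> illegal
(4,2): flips 2 -> legal
(4,5): no bracket -> illegal
(5,2): no bracket -> illegal
(5,3): flips 1 -> legal
(5,4): no bracket -> illegal
W mobility = 9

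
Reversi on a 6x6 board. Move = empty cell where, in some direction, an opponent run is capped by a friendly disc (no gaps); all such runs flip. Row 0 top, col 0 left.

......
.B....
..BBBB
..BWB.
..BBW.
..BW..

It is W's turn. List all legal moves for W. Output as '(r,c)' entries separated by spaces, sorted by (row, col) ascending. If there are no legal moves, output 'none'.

Answer: (0,0) (1,3) (1,4) (1,5) (3,1) (3,5) (4,1) (5,1)

Derivation:
(0,0): flips 2 -> legal
(0,1): no bracket -> illegal
(0,2): no bracket -> illegal
(1,0): no bracket -> illegal
(1,2): no bracket -> illegal
(1,3): flips 1 -> legal
(1,4): flips 2 -> legal
(1,5): flips 1 -> legal
(2,0): no bracket -> illegal
(2,1): no bracket -> illegal
(3,1): flips 2 -> legal
(3,5): flips 1 -> legal
(4,1): flips 2 -> legal
(4,5): no bracket -> illegal
(5,1): flips 2 -> legal
(5,4): no bracket -> illegal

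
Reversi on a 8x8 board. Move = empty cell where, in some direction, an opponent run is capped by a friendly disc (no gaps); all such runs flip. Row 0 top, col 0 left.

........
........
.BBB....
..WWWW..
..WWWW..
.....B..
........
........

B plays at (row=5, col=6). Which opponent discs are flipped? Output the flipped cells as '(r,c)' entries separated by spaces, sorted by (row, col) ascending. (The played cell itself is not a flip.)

Dir NW: opp run (4,5) (3,4) capped by B -> flip
Dir N: first cell '.' (not opp) -> no flip
Dir NE: first cell '.' (not opp) -> no flip
Dir W: first cell 'B' (not opp) -> no flip
Dir E: first cell '.' (not opp) -> no flip
Dir SW: first cell '.' (not opp) -> no flip
Dir S: first cell '.' (not opp) -> no flip
Dir SE: first cell '.' (not opp) -> no flip

Answer: (3,4) (4,5)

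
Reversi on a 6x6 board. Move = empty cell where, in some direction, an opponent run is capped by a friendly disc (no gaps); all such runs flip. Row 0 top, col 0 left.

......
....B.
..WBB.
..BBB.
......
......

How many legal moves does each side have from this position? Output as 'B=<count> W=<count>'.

Answer: B=3 W=3

Derivation:
-- B to move --
(1,1): flips 1 -> legal
(1,2): flips 1 -> legal
(1,3): no bracket -> illegal
(2,1): flips 1 -> legal
(3,1): no bracket -> illegal
B mobility = 3
-- W to move --
(0,3): no bracket -> illegal
(0,4): no bracket -> illegal
(0,5): no bracket -> illegal
(1,2): no bracket -> illegal
(1,3): no bracket -> illegal
(1,5): no bracket -> illegal
(2,1): no bracket -> illegal
(2,5): flips 2 -> legal
(3,1): no bracket -> illegal
(3,5): no bracket -> illegal
(4,1): no bracket -> illegal
(4,2): flips 1 -> legal
(4,3): no bracket -> illegal
(4,4): flips 1 -> legal
(4,5): no bracket -> illegal
W mobility = 3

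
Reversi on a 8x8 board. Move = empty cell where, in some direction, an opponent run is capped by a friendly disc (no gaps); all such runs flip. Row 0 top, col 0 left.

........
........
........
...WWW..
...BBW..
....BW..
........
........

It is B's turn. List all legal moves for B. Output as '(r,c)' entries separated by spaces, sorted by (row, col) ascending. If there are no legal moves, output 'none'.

(2,2): flips 1 -> legal
(2,3): flips 1 -> legal
(2,4): flips 1 -> legal
(2,5): flips 1 -> legal
(2,6): flips 1 -> legal
(3,2): no bracket -> illegal
(3,6): flips 1 -> legal
(4,2): no bracket -> illegal
(4,6): flips 1 -> legal
(5,6): flips 1 -> legal
(6,4): no bracket -> illegal
(6,5): no bracket -> illegal
(6,6): flips 1 -> legal

Answer: (2,2) (2,3) (2,4) (2,5) (2,6) (3,6) (4,6) (5,6) (6,6)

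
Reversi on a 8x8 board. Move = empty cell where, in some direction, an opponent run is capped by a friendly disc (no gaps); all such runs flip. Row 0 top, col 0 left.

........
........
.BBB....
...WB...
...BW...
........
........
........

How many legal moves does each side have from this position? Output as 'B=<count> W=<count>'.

-- B to move --
(2,4): no bracket -> illegal
(3,2): flips 1 -> legal
(3,5): no bracket -> illegal
(4,2): no bracket -> illegal
(4,5): flips 1 -> legal
(5,3): no bracket -> illegal
(5,4): flips 1 -> legal
(5,5): flips 2 -> legal
B mobility = 4
-- W to move --
(1,0): no bracket -> illegal
(1,1): flips 1 -> legal
(1,2): no bracket -> illegal
(1,3): flips 1 -> legal
(1,4): no bracket -> illegal
(2,0): no bracket -> illegal
(2,4): flips 1 -> legal
(2,5): no bracket -> illegal
(3,0): no bracket -> illegal
(3,1): no bracket -> illegal
(3,2): no bracket -> illegal
(3,5): flips 1 -> legal
(4,2): flips 1 -> legal
(4,5): no bracket -> illegal
(5,2): no bracket -> illegal
(5,3): flips 1 -> legal
(5,4): no bracket -> illegal
W mobility = 6

Answer: B=4 W=6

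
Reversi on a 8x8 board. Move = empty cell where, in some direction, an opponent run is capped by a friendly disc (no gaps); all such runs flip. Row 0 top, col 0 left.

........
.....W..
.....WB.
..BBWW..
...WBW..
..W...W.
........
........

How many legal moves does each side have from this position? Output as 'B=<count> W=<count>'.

Answer: B=7 W=8

Derivation:
-- B to move --
(0,4): flips 1 -> legal
(0,5): no bracket -> illegal
(0,6): no bracket -> illegal
(1,4): no bracket -> illegal
(1,6): no bracket -> illegal
(2,3): no bracket -> illegal
(2,4): flips 2 -> legal
(3,6): flips 2 -> legal
(4,1): no bracket -> illegal
(4,2): flips 1 -> legal
(4,6): flips 1 -> legal
(4,7): no bracket -> illegal
(5,1): no bracket -> illegal
(5,3): flips 1 -> legal
(5,4): flips 1 -> legal
(5,5): no bracket -> illegal
(5,7): no bracket -> illegal
(6,1): no bracket -> illegal
(6,2): no bracket -> illegal
(6,3): no bracket -> illegal
(6,5): no bracket -> illegal
(6,6): no bracket -> illegal
(6,7): no bracket -> illegal
B mobility = 7
-- W to move --
(1,6): no bracket -> illegal
(1,7): flips 1 -> legal
(2,1): flips 1 -> legal
(2,2): no bracket -> illegal
(2,3): flips 1 -> legal
(2,4): no bracket -> illegal
(2,7): flips 1 -> legal
(3,1): flips 2 -> legal
(3,6): no bracket -> illegal
(3,7): flips 1 -> legal
(4,1): no bracket -> illegal
(4,2): no bracket -> illegal
(5,3): flips 1 -> legal
(5,4): flips 1 -> legal
(5,5): no bracket -> illegal
W mobility = 8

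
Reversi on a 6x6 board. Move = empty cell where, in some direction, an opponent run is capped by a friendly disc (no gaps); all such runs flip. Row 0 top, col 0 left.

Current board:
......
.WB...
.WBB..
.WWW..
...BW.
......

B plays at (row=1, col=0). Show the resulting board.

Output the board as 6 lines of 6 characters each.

Answer: ......
BBB...
.BBB..
.WBW..
...BW.
......

Derivation:
Place B at (1,0); scan 8 dirs for brackets.
Dir NW: edge -> no flip
Dir N: first cell '.' (not opp) -> no flip
Dir NE: first cell '.' (not opp) -> no flip
Dir W: edge -> no flip
Dir E: opp run (1,1) capped by B -> flip
Dir SW: edge -> no flip
Dir S: first cell '.' (not opp) -> no flip
Dir SE: opp run (2,1) (3,2) capped by B -> flip
All flips: (1,1) (2,1) (3,2)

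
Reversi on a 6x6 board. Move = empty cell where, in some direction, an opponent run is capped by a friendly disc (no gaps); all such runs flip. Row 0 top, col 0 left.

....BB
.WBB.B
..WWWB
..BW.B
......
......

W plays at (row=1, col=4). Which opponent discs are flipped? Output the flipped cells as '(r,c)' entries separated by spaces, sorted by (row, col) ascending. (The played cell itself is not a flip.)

Dir NW: first cell '.' (not opp) -> no flip
Dir N: opp run (0,4), next=edge -> no flip
Dir NE: opp run (0,5), next=edge -> no flip
Dir W: opp run (1,3) (1,2) capped by W -> flip
Dir E: opp run (1,5), next=edge -> no flip
Dir SW: first cell 'W' (not opp) -> no flip
Dir S: first cell 'W' (not opp) -> no flip
Dir SE: opp run (2,5), next=edge -> no flip

Answer: (1,2) (1,3)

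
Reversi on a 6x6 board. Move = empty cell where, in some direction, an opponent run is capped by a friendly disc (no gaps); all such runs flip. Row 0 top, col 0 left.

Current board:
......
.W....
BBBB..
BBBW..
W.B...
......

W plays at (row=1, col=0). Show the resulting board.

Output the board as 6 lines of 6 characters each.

Place W at (1,0); scan 8 dirs for brackets.
Dir NW: edge -> no flip
Dir N: first cell '.' (not opp) -> no flip
Dir NE: first cell '.' (not opp) -> no flip
Dir W: edge -> no flip
Dir E: first cell 'W' (not opp) -> no flip
Dir SW: edge -> no flip
Dir S: opp run (2,0) (3,0) capped by W -> flip
Dir SE: opp run (2,1) (3,2), next='.' -> no flip
All flips: (2,0) (3,0)

Answer: ......
WW....
WBBB..
WBBW..
W.B...
......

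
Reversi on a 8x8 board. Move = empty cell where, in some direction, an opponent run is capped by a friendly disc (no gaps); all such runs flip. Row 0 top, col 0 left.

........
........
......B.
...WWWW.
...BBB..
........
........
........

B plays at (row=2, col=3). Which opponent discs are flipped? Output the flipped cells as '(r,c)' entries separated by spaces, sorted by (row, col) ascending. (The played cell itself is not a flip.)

Dir NW: first cell '.' (not opp) -> no flip
Dir N: first cell '.' (not opp) -> no flip
Dir NE: first cell '.' (not opp) -> no flip
Dir W: first cell '.' (not opp) -> no flip
Dir E: first cell '.' (not opp) -> no flip
Dir SW: first cell '.' (not opp) -> no flip
Dir S: opp run (3,3) capped by B -> flip
Dir SE: opp run (3,4) capped by B -> flip

Answer: (3,3) (3,4)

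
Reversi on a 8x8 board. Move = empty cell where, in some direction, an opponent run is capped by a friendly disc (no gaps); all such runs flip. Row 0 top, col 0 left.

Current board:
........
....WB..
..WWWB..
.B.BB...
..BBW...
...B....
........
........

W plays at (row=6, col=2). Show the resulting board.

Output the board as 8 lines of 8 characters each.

Answer: ........
....WB..
..WWWB..
.B.BB...
..BBW...
...W....
..W.....
........

Derivation:
Place W at (6,2); scan 8 dirs for brackets.
Dir NW: first cell '.' (not opp) -> no flip
Dir N: first cell '.' (not opp) -> no flip
Dir NE: opp run (5,3) capped by W -> flip
Dir W: first cell '.' (not opp) -> no flip
Dir E: first cell '.' (not opp) -> no flip
Dir SW: first cell '.' (not opp) -> no flip
Dir S: first cell '.' (not opp) -> no flip
Dir SE: first cell '.' (not opp) -> no flip
All flips: (5,3)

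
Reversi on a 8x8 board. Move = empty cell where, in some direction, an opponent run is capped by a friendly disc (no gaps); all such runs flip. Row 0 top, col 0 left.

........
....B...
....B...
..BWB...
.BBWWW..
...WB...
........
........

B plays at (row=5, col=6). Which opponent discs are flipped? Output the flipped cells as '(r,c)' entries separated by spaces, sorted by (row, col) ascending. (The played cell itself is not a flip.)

Answer: (4,5)

Derivation:
Dir NW: opp run (4,5) capped by B -> flip
Dir N: first cell '.' (not opp) -> no flip
Dir NE: first cell '.' (not opp) -> no flip
Dir W: first cell '.' (not opp) -> no flip
Dir E: first cell '.' (not opp) -> no flip
Dir SW: first cell '.' (not opp) -> no flip
Dir S: first cell '.' (not opp) -> no flip
Dir SE: first cell '.' (not opp) -> no flip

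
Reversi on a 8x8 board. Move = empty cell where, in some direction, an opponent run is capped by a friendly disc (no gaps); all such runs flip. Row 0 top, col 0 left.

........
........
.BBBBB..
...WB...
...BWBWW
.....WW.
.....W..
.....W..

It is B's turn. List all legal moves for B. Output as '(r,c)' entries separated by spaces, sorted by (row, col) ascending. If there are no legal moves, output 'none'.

Answer: (3,2) (4,2) (5,4) (6,6) (6,7)

Derivation:
(3,2): flips 1 -> legal
(3,5): no bracket -> illegal
(3,6): no bracket -> illegal
(3,7): no bracket -> illegal
(4,2): flips 1 -> legal
(5,3): no bracket -> illegal
(5,4): flips 1 -> legal
(5,7): no bracket -> illegal
(6,4): no bracket -> illegal
(6,6): flips 3 -> legal
(6,7): flips 1 -> legal
(7,4): no bracket -> illegal
(7,6): no bracket -> illegal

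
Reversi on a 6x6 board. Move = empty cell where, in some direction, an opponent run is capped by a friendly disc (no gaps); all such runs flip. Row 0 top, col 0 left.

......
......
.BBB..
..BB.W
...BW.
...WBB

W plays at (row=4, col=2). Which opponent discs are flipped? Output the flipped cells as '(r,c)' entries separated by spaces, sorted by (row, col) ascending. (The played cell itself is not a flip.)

Dir NW: first cell '.' (not opp) -> no flip
Dir N: opp run (3,2) (2,2), next='.' -> no flip
Dir NE: opp run (3,3), next='.' -> no flip
Dir W: first cell '.' (not opp) -> no flip
Dir E: opp run (4,3) capped by W -> flip
Dir SW: first cell '.' (not opp) -> no flip
Dir S: first cell '.' (not opp) -> no flip
Dir SE: first cell 'W' (not opp) -> no flip

Answer: (4,3)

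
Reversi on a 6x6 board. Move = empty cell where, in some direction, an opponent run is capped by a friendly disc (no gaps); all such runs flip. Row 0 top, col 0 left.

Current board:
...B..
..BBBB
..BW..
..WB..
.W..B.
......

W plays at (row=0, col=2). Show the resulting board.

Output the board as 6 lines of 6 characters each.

Place W at (0,2); scan 8 dirs for brackets.
Dir NW: edge -> no flip
Dir N: edge -> no flip
Dir NE: edge -> no flip
Dir W: first cell '.' (not opp) -> no flip
Dir E: opp run (0,3), next='.' -> no flip
Dir SW: first cell '.' (not opp) -> no flip
Dir S: opp run (1,2) (2,2) capped by W -> flip
Dir SE: opp run (1,3), next='.' -> no flip
All flips: (1,2) (2,2)

Answer: ..WB..
..WBBB
..WW..
..WB..
.W..B.
......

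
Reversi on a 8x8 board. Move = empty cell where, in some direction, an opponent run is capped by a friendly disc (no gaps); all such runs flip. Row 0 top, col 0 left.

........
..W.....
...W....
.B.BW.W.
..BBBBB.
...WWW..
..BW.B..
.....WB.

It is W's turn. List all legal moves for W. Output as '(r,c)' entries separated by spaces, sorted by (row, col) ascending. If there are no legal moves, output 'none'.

(2,0): flips 2 -> legal
(2,1): no bracket -> illegal
(2,2): flips 2 -> legal
(2,4): no bracket -> illegal
(3,0): no bracket -> illegal
(3,2): flips 2 -> legal
(3,5): flips 2 -> legal
(3,7): flips 1 -> legal
(4,0): no bracket -> illegal
(4,1): no bracket -> illegal
(4,7): no bracket -> illegal
(5,1): no bracket -> illegal
(5,2): flips 1 -> legal
(5,6): flips 2 -> legal
(5,7): no bracket -> illegal
(6,1): flips 1 -> legal
(6,4): no bracket -> illegal
(6,6): no bracket -> illegal
(6,7): no bracket -> illegal
(7,1): flips 1 -> legal
(7,2): no bracket -> illegal
(7,3): no bracket -> illegal
(7,4): no bracket -> illegal
(7,7): flips 1 -> legal

Answer: (2,0) (2,2) (3,2) (3,5) (3,7) (5,2) (5,6) (6,1) (7,1) (7,7)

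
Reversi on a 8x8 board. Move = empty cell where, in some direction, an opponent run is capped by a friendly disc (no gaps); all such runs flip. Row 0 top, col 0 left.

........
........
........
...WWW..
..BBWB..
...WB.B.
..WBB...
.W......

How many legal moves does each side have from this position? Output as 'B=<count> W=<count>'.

-- B to move --
(2,2): no bracket -> illegal
(2,3): flips 2 -> legal
(2,4): flips 3 -> legal
(2,5): flips 2 -> legal
(2,6): no bracket -> illegal
(3,2): no bracket -> illegal
(3,6): no bracket -> illegal
(4,6): no bracket -> illegal
(5,1): no bracket -> illegal
(5,2): flips 1 -> legal
(5,5): no bracket -> illegal
(6,0): no bracket -> illegal
(6,1): flips 1 -> legal
(7,0): no bracket -> illegal
(7,2): no bracket -> illegal
(7,3): no bracket -> illegal
B mobility = 5
-- W to move --
(3,1): flips 1 -> legal
(3,2): no bracket -> illegal
(3,6): no bracket -> illegal
(4,1): flips 2 -> legal
(4,6): flips 1 -> legal
(4,7): no bracket -> illegal
(5,1): flips 1 -> legal
(5,2): flips 1 -> legal
(5,5): flips 2 -> legal
(5,7): no bracket -> illegal
(6,5): flips 2 -> legal
(6,6): no bracket -> illegal
(6,7): flips 2 -> legal
(7,2): no bracket -> illegal
(7,3): flips 1 -> legal
(7,4): flips 2 -> legal
(7,5): flips 1 -> legal
W mobility = 11

Answer: B=5 W=11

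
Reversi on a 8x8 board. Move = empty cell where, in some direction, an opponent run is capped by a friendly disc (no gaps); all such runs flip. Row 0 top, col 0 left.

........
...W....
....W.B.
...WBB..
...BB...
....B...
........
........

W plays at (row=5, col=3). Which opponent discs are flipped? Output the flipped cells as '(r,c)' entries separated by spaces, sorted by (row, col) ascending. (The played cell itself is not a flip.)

Answer: (4,3)

Derivation:
Dir NW: first cell '.' (not opp) -> no flip
Dir N: opp run (4,3) capped by W -> flip
Dir NE: opp run (4,4) (3,5) (2,6), next='.' -> no flip
Dir W: first cell '.' (not opp) -> no flip
Dir E: opp run (5,4), next='.' -> no flip
Dir SW: first cell '.' (not opp) -> no flip
Dir S: first cell '.' (not opp) -> no flip
Dir SE: first cell '.' (not opp) -> no flip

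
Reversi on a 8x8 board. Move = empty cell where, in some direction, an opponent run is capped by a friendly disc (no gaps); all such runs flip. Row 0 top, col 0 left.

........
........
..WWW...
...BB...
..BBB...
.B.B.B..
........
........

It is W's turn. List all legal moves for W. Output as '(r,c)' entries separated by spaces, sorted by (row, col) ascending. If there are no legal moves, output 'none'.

(2,5): no bracket -> illegal
(3,1): no bracket -> illegal
(3,2): no bracket -> illegal
(3,5): no bracket -> illegal
(4,0): no bracket -> illegal
(4,1): no bracket -> illegal
(4,5): flips 1 -> legal
(4,6): no bracket -> illegal
(5,0): no bracket -> illegal
(5,2): no bracket -> illegal
(5,4): flips 2 -> legal
(5,6): no bracket -> illegal
(6,0): flips 3 -> legal
(6,1): no bracket -> illegal
(6,2): no bracket -> illegal
(6,3): flips 3 -> legal
(6,4): no bracket -> illegal
(6,5): no bracket -> illegal
(6,6): flips 3 -> legal

Answer: (4,5) (5,4) (6,0) (6,3) (6,6)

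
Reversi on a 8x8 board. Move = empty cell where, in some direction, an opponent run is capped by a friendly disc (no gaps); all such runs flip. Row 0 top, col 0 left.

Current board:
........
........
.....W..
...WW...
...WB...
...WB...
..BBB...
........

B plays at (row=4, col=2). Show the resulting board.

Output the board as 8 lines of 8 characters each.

Place B at (4,2); scan 8 dirs for brackets.
Dir NW: first cell '.' (not opp) -> no flip
Dir N: first cell '.' (not opp) -> no flip
Dir NE: opp run (3,3), next='.' -> no flip
Dir W: first cell '.' (not opp) -> no flip
Dir E: opp run (4,3) capped by B -> flip
Dir SW: first cell '.' (not opp) -> no flip
Dir S: first cell '.' (not opp) -> no flip
Dir SE: opp run (5,3) capped by B -> flip
All flips: (4,3) (5,3)

Answer: ........
........
.....W..
...WW...
..BBB...
...BB...
..BBB...
........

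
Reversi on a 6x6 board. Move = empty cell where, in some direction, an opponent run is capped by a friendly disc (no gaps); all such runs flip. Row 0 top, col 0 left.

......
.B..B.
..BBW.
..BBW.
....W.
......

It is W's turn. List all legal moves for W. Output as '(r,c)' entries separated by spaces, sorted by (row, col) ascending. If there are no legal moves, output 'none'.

Answer: (0,0) (0,4) (1,2) (2,1) (3,1) (4,2)

Derivation:
(0,0): flips 3 -> legal
(0,1): no bracket -> illegal
(0,2): no bracket -> illegal
(0,3): no bracket -> illegal
(0,4): flips 1 -> legal
(0,5): no bracket -> illegal
(1,0): no bracket -> illegal
(1,2): flips 1 -> legal
(1,3): no bracket -> illegal
(1,5): no bracket -> illegal
(2,0): no bracket -> illegal
(2,1): flips 2 -> legal
(2,5): no bracket -> illegal
(3,1): flips 2 -> legal
(4,1): no bracket -> illegal
(4,2): flips 1 -> legal
(4,3): no bracket -> illegal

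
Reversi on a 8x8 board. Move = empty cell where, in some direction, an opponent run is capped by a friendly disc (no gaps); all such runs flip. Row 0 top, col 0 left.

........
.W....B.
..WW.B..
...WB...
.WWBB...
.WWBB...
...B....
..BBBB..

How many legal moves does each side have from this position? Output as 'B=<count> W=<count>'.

Answer: B=9 W=5

Derivation:
-- B to move --
(0,0): flips 3 -> legal
(0,1): no bracket -> illegal
(0,2): no bracket -> illegal
(1,0): no bracket -> illegal
(1,2): flips 1 -> legal
(1,3): flips 2 -> legal
(1,4): no bracket -> illegal
(2,0): no bracket -> illegal
(2,1): no bracket -> illegal
(2,4): no bracket -> illegal
(3,0): flips 2 -> legal
(3,1): flips 1 -> legal
(3,2): flips 1 -> legal
(4,0): flips 2 -> legal
(5,0): flips 2 -> legal
(6,0): no bracket -> illegal
(6,1): flips 1 -> legal
(6,2): no bracket -> illegal
B mobility = 9
-- W to move --
(0,5): no bracket -> illegal
(0,6): no bracket -> illegal
(0,7): flips 4 -> legal
(1,4): no bracket -> illegal
(1,5): no bracket -> illegal
(1,7): no bracket -> illegal
(2,4): no bracket -> illegal
(2,6): no bracket -> illegal
(2,7): no bracket -> illegal
(3,2): no bracket -> illegal
(3,5): flips 1 -> legal
(3,6): no bracket -> illegal
(4,5): flips 3 -> legal
(5,5): flips 3 -> legal
(6,1): no bracket -> illegal
(6,2): no bracket -> illegal
(6,4): flips 1 -> legal
(6,5): no bracket -> illegal
(6,6): no bracket -> illegal
(7,1): no bracket -> illegal
(7,6): no bracket -> illegal
W mobility = 5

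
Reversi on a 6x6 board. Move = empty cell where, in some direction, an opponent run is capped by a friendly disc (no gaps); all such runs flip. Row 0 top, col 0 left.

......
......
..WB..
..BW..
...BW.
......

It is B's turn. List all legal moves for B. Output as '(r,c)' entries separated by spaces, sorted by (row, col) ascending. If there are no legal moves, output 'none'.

Answer: (1,2) (2,1) (3,4) (4,5)

Derivation:
(1,1): no bracket -> illegal
(1,2): flips 1 -> legal
(1,3): no bracket -> illegal
(2,1): flips 1 -> legal
(2,4): no bracket -> illegal
(3,1): no bracket -> illegal
(3,4): flips 1 -> legal
(3,5): no bracket -> illegal
(4,2): no bracket -> illegal
(4,5): flips 1 -> legal
(5,3): no bracket -> illegal
(5,4): no bracket -> illegal
(5,5): no bracket -> illegal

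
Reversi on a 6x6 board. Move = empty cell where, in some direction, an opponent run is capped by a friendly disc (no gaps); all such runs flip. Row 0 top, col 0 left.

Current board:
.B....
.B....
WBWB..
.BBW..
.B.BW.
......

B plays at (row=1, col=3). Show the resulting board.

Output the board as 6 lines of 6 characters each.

Answer: .B....
.B.B..
WBBB..
.BBW..
.B.BW.
......

Derivation:
Place B at (1,3); scan 8 dirs for brackets.
Dir NW: first cell '.' (not opp) -> no flip
Dir N: first cell '.' (not opp) -> no flip
Dir NE: first cell '.' (not opp) -> no flip
Dir W: first cell '.' (not opp) -> no flip
Dir E: first cell '.' (not opp) -> no flip
Dir SW: opp run (2,2) capped by B -> flip
Dir S: first cell 'B' (not opp) -> no flip
Dir SE: first cell '.' (not opp) -> no flip
All flips: (2,2)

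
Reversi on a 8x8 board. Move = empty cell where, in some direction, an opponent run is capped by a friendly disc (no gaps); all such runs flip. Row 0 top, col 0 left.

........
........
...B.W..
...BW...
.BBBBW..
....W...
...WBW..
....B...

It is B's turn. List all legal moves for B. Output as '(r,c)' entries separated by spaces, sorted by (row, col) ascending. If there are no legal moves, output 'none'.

Answer: (1,6) (2,4) (3,5) (4,6) (5,2) (5,6) (6,2) (6,6) (7,6)

Derivation:
(1,4): no bracket -> illegal
(1,5): no bracket -> illegal
(1,6): flips 2 -> legal
(2,4): flips 1 -> legal
(2,6): no bracket -> illegal
(3,5): flips 1 -> legal
(3,6): no bracket -> illegal
(4,6): flips 1 -> legal
(5,2): flips 1 -> legal
(5,3): no bracket -> illegal
(5,5): no bracket -> illegal
(5,6): flips 3 -> legal
(6,2): flips 1 -> legal
(6,6): flips 1 -> legal
(7,2): no bracket -> illegal
(7,3): no bracket -> illegal
(7,5): no bracket -> illegal
(7,6): flips 2 -> legal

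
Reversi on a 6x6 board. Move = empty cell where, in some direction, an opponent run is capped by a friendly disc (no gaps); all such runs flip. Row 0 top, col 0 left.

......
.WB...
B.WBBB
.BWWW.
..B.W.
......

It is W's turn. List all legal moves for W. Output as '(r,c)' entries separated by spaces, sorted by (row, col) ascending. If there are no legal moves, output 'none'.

(0,1): flips 2 -> legal
(0,2): flips 1 -> legal
(0,3): no bracket -> illegal
(1,0): no bracket -> illegal
(1,3): flips 2 -> legal
(1,4): flips 2 -> legal
(1,5): flips 1 -> legal
(2,1): no bracket -> illegal
(3,0): flips 1 -> legal
(3,5): no bracket -> illegal
(4,0): flips 1 -> legal
(4,1): no bracket -> illegal
(4,3): no bracket -> illegal
(5,1): flips 1 -> legal
(5,2): flips 1 -> legal
(5,3): no bracket -> illegal

Answer: (0,1) (0,2) (1,3) (1,4) (1,5) (3,0) (4,0) (5,1) (5,2)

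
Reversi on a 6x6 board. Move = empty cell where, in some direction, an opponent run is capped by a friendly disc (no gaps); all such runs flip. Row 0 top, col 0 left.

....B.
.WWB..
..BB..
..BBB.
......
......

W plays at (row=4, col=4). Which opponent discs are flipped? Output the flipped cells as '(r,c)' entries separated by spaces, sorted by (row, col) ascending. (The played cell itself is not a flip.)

Dir NW: opp run (3,3) (2,2) capped by W -> flip
Dir N: opp run (3,4), next='.' -> no flip
Dir NE: first cell '.' (not opp) -> no flip
Dir W: first cell '.' (not opp) -> no flip
Dir E: first cell '.' (not opp) -> no flip
Dir SW: first cell '.' (not opp) -> no flip
Dir S: first cell '.' (not opp) -> no flip
Dir SE: first cell '.' (not opp) -> no flip

Answer: (2,2) (3,3)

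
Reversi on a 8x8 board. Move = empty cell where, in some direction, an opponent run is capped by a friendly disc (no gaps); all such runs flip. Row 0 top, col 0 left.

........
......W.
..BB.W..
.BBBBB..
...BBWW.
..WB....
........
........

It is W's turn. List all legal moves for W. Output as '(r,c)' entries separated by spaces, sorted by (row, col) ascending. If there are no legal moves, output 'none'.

Answer: (1,2) (2,4) (4,2) (5,4)

Derivation:
(1,1): no bracket -> illegal
(1,2): flips 2 -> legal
(1,3): no bracket -> illegal
(1,4): no bracket -> illegal
(2,0): no bracket -> illegal
(2,1): no bracket -> illegal
(2,4): flips 1 -> legal
(2,6): no bracket -> illegal
(3,0): no bracket -> illegal
(3,6): no bracket -> illegal
(4,0): no bracket -> illegal
(4,1): no bracket -> illegal
(4,2): flips 2 -> legal
(5,4): flips 1 -> legal
(5,5): no bracket -> illegal
(6,2): no bracket -> illegal
(6,3): no bracket -> illegal
(6,4): no bracket -> illegal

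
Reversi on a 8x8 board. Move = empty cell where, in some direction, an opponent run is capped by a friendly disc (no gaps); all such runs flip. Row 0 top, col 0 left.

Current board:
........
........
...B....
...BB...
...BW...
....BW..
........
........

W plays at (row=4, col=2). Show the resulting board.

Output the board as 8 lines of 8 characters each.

Place W at (4,2); scan 8 dirs for brackets.
Dir NW: first cell '.' (not opp) -> no flip
Dir N: first cell '.' (not opp) -> no flip
Dir NE: opp run (3,3), next='.' -> no flip
Dir W: first cell '.' (not opp) -> no flip
Dir E: opp run (4,3) capped by W -> flip
Dir SW: first cell '.' (not opp) -> no flip
Dir S: first cell '.' (not opp) -> no flip
Dir SE: first cell '.' (not opp) -> no flip
All flips: (4,3)

Answer: ........
........
...B....
...BB...
..WWW...
....BW..
........
........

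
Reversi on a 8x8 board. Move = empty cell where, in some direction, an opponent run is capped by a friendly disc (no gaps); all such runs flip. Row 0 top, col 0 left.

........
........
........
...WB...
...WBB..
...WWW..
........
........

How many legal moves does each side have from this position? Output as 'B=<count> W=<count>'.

Answer: B=9 W=5

Derivation:
-- B to move --
(2,2): flips 1 -> legal
(2,3): no bracket -> illegal
(2,4): no bracket -> illegal
(3,2): flips 1 -> legal
(4,2): flips 1 -> legal
(4,6): no bracket -> illegal
(5,2): flips 1 -> legal
(5,6): no bracket -> illegal
(6,2): flips 1 -> legal
(6,3): flips 1 -> legal
(6,4): flips 1 -> legal
(6,5): flips 1 -> legal
(6,6): flips 1 -> legal
B mobility = 9
-- W to move --
(2,3): no bracket -> illegal
(2,4): flips 2 -> legal
(2,5): flips 1 -> legal
(3,5): flips 3 -> legal
(3,6): flips 1 -> legal
(4,6): flips 2 -> legal
(5,6): no bracket -> illegal
W mobility = 5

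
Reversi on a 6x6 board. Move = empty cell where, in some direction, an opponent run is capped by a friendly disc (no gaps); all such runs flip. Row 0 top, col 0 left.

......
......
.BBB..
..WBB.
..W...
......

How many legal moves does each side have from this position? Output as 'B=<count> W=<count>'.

-- B to move --
(3,1): flips 1 -> legal
(4,1): flips 1 -> legal
(4,3): flips 1 -> legal
(5,1): flips 1 -> legal
(5,2): flips 2 -> legal
(5,3): no bracket -> illegal
B mobility = 5
-- W to move --
(1,0): flips 1 -> legal
(1,1): no bracket -> illegal
(1,2): flips 1 -> legal
(1,3): no bracket -> illegal
(1,4): flips 1 -> legal
(2,0): no bracket -> illegal
(2,4): flips 1 -> legal
(2,5): no bracket -> illegal
(3,0): no bracket -> illegal
(3,1): no bracket -> illegal
(3,5): flips 2 -> legal
(4,3): no bracket -> illegal
(4,4): no bracket -> illegal
(4,5): no bracket -> illegal
W mobility = 5

Answer: B=5 W=5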